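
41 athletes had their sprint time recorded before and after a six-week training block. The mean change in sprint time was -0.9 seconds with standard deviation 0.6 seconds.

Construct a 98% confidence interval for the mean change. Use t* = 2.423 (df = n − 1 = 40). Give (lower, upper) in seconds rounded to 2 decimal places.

(-1.13, -0.67)

Paired design: SE = s_d/√n = 0.6/√41 = 0.0937.
t* = 2.423; margin of error = 2.423 × 0.0937 = 0.2270.
-0.9 ± 0.2270 → (-1.13, -0.67).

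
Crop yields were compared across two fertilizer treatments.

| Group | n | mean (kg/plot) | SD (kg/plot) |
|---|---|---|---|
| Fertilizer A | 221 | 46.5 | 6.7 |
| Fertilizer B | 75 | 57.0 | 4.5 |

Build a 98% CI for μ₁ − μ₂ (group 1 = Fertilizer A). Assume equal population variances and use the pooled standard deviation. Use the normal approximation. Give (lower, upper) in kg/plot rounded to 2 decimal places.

(-12.43, -8.57)

s_p = √[((n₁−1)s₁² + (n₂−1)s₂²)/(n₁+n₂−2)] = √[(220·6.7² + 74·4.5²)/294] = 6.2200.
SE = 6.2200·√(1/221 + 1/75) = 0.8312.
With z* = 2.326, margin = 2.326 × 0.8312 = 1.9334.
x̄₁ − x̄₂ = 46.5 − 57.0 = -10.5000; interval -10.5000 ± 1.9334 = (-12.43, -8.57).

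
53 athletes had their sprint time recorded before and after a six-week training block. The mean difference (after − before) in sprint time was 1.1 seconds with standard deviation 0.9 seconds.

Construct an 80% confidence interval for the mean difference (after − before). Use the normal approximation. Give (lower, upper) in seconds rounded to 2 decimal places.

(0.94, 1.26)

Paired design: SE = s_d/√n = 0.9/√53 = 0.1236.
z* = 1.282; margin of error = 1.282 × 0.1236 = 0.1585.
1.1 ± 0.1585 → (0.94, 1.26).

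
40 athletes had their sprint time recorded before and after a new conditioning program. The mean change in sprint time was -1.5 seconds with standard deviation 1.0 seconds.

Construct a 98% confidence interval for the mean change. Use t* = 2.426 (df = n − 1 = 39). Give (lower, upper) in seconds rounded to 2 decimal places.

Paired design: SE = s_d/√n = 1.0/√40 = 0.1581.
t* = 2.426; margin of error = 2.426 × 0.1581 = 0.3836.
-1.5 ± 0.3836 → (-1.88, -1.12).

(-1.88, -1.12)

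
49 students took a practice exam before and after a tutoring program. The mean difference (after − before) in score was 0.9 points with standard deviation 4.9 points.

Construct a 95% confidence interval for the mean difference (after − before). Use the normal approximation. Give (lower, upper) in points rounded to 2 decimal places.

Paired design: SE = s_d/√n = 4.9/√49 = 0.7000.
z* = 1.960; margin of error = 1.960 × 0.7000 = 1.3720.
0.9 ± 1.3720 → (-0.47, 2.27).

(-0.47, 2.27)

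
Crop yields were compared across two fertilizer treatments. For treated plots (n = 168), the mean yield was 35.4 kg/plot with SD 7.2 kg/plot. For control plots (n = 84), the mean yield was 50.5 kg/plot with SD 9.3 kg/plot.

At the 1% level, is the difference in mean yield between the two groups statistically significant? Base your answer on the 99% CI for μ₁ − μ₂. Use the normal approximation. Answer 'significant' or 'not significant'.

SE₁ = s₁/√n₁ = 7.2/√168 = 0.5555; SE₂ = 9.3/√84 = 1.0147.
Independent samples, unequal variances: SE_diff = √(SE₁² + SE₂²) = √(0.30858025 + 1.02961609) = 1.1568.
z* = 2.576, so margin of error = 2.576 × 1.1568 = 2.9799.
Difference in means = 35.4 − 50.5 = -15.1000.
-15.1000 ± 2.9799 → (-18.0799, -12.1201).
The interval (-18.0799, -12.1201) does not contain 0, so the difference is significant.

significant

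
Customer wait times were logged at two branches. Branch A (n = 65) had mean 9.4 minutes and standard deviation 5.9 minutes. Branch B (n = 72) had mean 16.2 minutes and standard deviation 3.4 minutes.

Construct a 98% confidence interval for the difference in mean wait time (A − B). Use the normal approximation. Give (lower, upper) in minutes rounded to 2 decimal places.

(-8.74, -4.86)

Standard errors of each mean: 5.9/√65 = 0.7318 and 3.4/√72 = 0.4007.
SE(x̄₁ − x̄₂) = √(0.7318² + 0.4007²) = 0.8343 for independent samples with unequal variances.
With z* = 2.326, the margin is 2.326 × 0.8343 = 1.9406.
x̄₁ − x̄₂ = 9.4 − 16.2 = -6.8000; the interval is -6.8000 ± 1.9406 = (-8.74, -4.86).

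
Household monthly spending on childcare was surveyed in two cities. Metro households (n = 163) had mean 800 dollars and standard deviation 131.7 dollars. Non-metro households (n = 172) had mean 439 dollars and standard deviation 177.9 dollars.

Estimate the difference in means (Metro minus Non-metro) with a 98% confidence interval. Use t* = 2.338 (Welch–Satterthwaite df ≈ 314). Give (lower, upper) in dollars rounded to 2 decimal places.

Per-group SEs: s₁/√n₁ = 131.7/√163 = 10.3155, s₂/√n₂ = 177.9/√172 = 13.5647.
Unpooled SE of the difference: √(106.40954025 + 184.00108609) = 17.0414.
Margin of error = t* · SE = 2.338 × 17.0414 = 39.8428.
x̄₁ − x̄₂ = 800 − 439 = 361.0000.
CI: 361.0000 ± 39.8428 = (321.16, 400.84).

(321.16, 400.84)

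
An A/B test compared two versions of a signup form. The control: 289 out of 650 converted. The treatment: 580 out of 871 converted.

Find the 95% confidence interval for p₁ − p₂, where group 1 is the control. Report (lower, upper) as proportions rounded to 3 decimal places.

(-0.271, -0.172)

Sample proportions: 289/650 = 0.4446, 580/871 = 0.6659.
Each SE is √(p̂(1−p̂)/n): √(0.4446·0.5554/650) = 0.01949 and √(0.6659·0.3341/871) = 0.01598.
SE(p̂₁ − p̂₂) = √(SE₁² + SE₂²) = √(0.0003798601 + 0.0002553604) = 0.02520, since the two samples are independent.
At 95% confidence z* = 1.960; margin = 1.960 × 0.02520 = 0.04939.
The difference is 0.4446 − 0.6659 = -0.2213, so the interval is -0.2213 ± 0.04939 = (-0.271, -0.172).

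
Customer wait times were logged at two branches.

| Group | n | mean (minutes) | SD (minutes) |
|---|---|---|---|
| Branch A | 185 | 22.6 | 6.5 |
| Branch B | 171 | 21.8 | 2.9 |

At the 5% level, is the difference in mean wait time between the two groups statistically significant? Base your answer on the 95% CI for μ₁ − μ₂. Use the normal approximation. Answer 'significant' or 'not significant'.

not significant

Standard errors of each mean: 6.5/√185 = 0.4779 and 2.9/√171 = 0.2218.
SE(x̄₁ − x̄₂) = √(0.4779² + 0.2218²) = 0.5269 for independent samples with unequal variances.
With z* = 1.960, the margin is 1.960 × 0.5269 = 1.0327.
x̄₁ − x̄₂ = 22.6 − 21.8 = 0.8000; the interval is 0.8000 ± 1.0327 = (-0.2327, 1.8327).
The interval (-0.2327, 1.8327) contains 0, so the difference is not significant.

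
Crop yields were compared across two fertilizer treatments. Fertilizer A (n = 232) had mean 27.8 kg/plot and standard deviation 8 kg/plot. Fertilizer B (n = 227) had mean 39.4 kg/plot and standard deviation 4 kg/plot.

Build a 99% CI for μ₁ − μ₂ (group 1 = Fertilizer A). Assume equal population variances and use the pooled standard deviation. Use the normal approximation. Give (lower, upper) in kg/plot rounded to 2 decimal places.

(-13.13, -10.07)

Pooled variance s_p² = [231·8² + 226·4²] / (232+227−2) = 40.2626, so s_p = 6.3453.
SE_diff = s_p·√(1/n₁ + 1/n₂) = 6.3453·√(1/232 + 1/227) = 0.5924.
z* = 2.576; margin = 2.576 × 0.5924 = 1.5260.
Difference = 27.8 − 39.4 = -11.6000.
-11.6000 ± 1.5260 → (-13.13, -10.07).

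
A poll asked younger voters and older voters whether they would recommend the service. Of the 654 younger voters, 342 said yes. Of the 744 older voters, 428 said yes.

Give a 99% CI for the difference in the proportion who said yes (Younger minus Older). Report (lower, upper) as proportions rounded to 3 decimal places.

First, p̂₁ = 342/654 = 0.5229; p̂₂ = 428/744 = 0.5753.
The two standard errors are √(0.5229×0.4771/654) = 0.01953 and √(0.5753×0.4247/744) = 0.01812.
Because the samples are independent, SE_diff = √(0.01953² + 0.01812²) = 0.02664.
Using z* = 2.576 for 99%, ME = 2.576 × 0.02664 = 0.06862.
p̂₁ − p̂₂ = -0.0524; interval -0.0524 ± 0.06862 gives (-0.121, 0.016).

(-0.121, 0.016)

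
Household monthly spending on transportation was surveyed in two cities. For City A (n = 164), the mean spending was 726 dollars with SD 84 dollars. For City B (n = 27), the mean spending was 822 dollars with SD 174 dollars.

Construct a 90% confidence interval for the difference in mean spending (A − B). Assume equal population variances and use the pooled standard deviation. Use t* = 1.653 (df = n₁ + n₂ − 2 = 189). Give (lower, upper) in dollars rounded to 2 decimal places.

(-130.76, -61.24)

s_p = √[((n₁−1)s₁² + (n₂−1)s₂²)/(n₁+n₂−2)] = √[(163·84² + 26·174²)/189] = 101.2437.
SE = 101.2437·√(1/164 + 1/27) = 21.0272.
With t* = 1.653, margin = 1.653 × 21.0272 = 34.7580.
x̄₁ − x̄₂ = 726 − 822 = -96.0000; interval -96.0000 ± 34.7580 = (-130.76, -61.24).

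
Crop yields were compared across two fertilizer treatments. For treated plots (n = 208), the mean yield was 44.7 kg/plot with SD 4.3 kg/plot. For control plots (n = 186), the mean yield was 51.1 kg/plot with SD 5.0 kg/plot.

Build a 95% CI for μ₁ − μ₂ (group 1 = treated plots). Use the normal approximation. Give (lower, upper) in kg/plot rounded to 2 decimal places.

(-7.33, -5.47)

Standard errors of each mean: 4.3/√208 = 0.2982 and 5.0/√186 = 0.3666.
SE(x̄₁ − x̄₂) = √(0.2982² + 0.3666²) = 0.4726 for independent samples with unequal variances.
With z* = 1.960, the margin is 1.960 × 0.4726 = 0.9263.
x̄₁ − x̄₂ = 44.7 − 51.1 = -6.4000; the interval is -6.4000 ± 0.9263 = (-7.33, -5.47).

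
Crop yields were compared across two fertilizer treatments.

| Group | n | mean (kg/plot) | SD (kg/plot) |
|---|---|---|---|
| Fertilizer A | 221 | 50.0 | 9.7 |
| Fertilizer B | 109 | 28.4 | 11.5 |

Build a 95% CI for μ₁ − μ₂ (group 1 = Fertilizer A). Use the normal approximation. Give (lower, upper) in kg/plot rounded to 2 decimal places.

(19.09, 24.11)

Per-group SEs: s₁/√n₁ = 9.7/√221 = 0.6525, s₂/√n₂ = 11.5/√109 = 1.1015.
Unpooled SE of the difference: √(0.42575625 + 1.21330225) = 1.2803.
Margin of error = z* · SE = 1.960 × 1.2803 = 2.5094.
x̄₁ − x̄₂ = 50.0 − 28.4 = 21.6000.
CI: 21.6000 ± 2.5094 = (19.09, 24.11).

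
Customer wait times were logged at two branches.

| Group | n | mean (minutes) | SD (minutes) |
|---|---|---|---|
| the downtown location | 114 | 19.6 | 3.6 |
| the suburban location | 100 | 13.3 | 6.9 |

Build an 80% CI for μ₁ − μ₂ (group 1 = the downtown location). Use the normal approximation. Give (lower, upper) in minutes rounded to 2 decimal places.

Per-group SEs: s₁/√n₁ = 3.6/√114 = 0.3372, s₂/√n₂ = 6.9/√100 = 0.6900.
Unpooled SE of the difference: √(0.11370384 + 0.4761) = 0.7680.
Margin of error = z* · SE = 1.282 × 0.7680 = 0.9846.
x̄₁ − x̄₂ = 19.6 − 13.3 = 6.3000.
CI: 6.3000 ± 0.9846 = (5.32, 7.28).

(5.32, 7.28)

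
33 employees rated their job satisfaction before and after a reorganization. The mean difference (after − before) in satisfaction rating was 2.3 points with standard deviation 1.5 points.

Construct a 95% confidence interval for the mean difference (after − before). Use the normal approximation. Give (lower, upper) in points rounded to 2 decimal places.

This is a matched-pairs design, so SE = s_d/√n = 1.5/√33 = 0.2611.
Margin = 1.960 × 0.2611 = 0.5118; the interval is 2.3 ± 0.5118 = (1.79, 2.81).

(1.79, 2.81)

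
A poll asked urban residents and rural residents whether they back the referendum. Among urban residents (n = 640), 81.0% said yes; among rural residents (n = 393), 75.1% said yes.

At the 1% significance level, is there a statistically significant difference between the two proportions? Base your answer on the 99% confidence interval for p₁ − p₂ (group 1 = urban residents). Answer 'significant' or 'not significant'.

not significant

Each SE is √(p̂(1−p̂)/n): √(0.8100·0.1900/640) = 0.01551 and √(0.7510·0.2490/393) = 0.02181.
SE(p̂₁ − p̂₂) = √(SE₁² + SE₂²) = √(0.0002405601 + 0.0004756761) = 0.02676, since the two samples are independent.
At 99% confidence z* = 2.576; margin = 2.576 × 0.02676 = 0.06893.
The difference is 0.8100 − 0.7510 = 0.0590, so the interval is 0.0590 ± 0.06893 = (-0.00993, 0.12793).
The interval (-0.00993, 0.12793) contains 0, so the difference is not significant.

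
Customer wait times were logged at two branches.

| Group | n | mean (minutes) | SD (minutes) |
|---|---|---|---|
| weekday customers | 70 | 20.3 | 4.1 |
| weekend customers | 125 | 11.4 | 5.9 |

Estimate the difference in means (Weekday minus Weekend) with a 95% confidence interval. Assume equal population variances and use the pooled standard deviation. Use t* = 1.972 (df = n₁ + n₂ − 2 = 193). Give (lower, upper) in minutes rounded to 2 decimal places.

s_p = √[((n₁−1)s₁² + (n₂−1)s₂²)/(n₁+n₂−2)] = √[(69·4.1² + 124·5.9²)/193] = 5.3268.
SE = 5.3268·√(1/70 + 1/125) = 0.7952.
With t* = 1.972, margin = 1.972 × 0.7952 = 1.5681.
x̄₁ − x̄₂ = 20.3 − 11.4 = 8.9000; interval 8.9000 ± 1.5681 = (7.33, 10.47).

(7.33, 10.47)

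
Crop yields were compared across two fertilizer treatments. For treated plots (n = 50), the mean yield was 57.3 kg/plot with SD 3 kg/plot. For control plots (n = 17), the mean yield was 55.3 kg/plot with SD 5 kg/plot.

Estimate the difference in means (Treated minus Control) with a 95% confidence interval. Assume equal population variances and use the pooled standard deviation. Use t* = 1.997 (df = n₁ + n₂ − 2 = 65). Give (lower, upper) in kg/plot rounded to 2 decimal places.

(-0.02, 4.02)

Pooled variance s_p² = [49·3² + 16·5²] / (50+17−2) = 12.9385, so s_p = 3.5970.
SE_diff = s_p·√(1/n₁ + 1/n₂) = 3.5970·√(1/50 + 1/17) = 1.0099.
t* = 1.997; margin = 1.997 × 1.0099 = 2.0168.
Difference = 57.3 − 55.3 = 2.0000.
2.0000 ± 2.0168 → (-0.02, 4.02).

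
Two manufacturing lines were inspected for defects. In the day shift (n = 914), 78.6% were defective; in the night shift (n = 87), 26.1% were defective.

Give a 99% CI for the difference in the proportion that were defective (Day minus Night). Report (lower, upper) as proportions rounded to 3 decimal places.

Each SE is √(p̂(1−p̂)/n): √(0.7860·0.2140/914) = 0.01357 and √(0.2610·0.7390/87) = 0.04709.
SE(p̂₁ − p̂₂) = √(SE₁² + SE₂²) = √(0.0001841449 + 0.0022174681) = 0.04901, since the two samples are independent.
At 99% confidence z* = 2.576; margin = 2.576 × 0.04901 = 0.12625.
The difference is 0.7860 − 0.2610 = 0.5250, so the interval is 0.5250 ± 0.12625 = (0.399, 0.651).

(0.399, 0.651)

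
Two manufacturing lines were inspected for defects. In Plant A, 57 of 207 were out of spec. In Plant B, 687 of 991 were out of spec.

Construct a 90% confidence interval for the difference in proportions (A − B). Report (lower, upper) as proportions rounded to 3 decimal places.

First, p̂₁ = 57/207 = 0.2754; p̂₂ = 687/991 = 0.6932.
The two standard errors are √(0.2754×0.7246/207) = 0.03105 and √(0.6932×0.3068/991) = 0.01465.
Because the samples are independent, SE_diff = √(0.03105² + 0.01465²) = 0.03433.
Using z* = 1.645 for 90%, ME = 1.645 × 0.03433 = 0.05647.
p̂₁ − p̂₂ = -0.4178; interval -0.4178 ± 0.05647 gives (-0.474, -0.361).

(-0.474, -0.361)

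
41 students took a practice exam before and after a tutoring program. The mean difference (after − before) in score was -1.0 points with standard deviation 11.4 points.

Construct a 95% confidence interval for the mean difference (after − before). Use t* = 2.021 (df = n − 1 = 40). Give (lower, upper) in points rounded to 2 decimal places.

(-4.60, 2.60)

This is a matched-pairs design, so SE = s_d/√n = 11.4/√41 = 1.7804.
Margin = 2.021 × 1.7804 = 3.5982; the interval is -1.0 ± 3.5982 = (-4.60, 2.60).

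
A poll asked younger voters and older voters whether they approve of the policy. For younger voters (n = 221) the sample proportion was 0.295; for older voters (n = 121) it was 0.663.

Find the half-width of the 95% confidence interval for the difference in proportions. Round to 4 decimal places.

Each SE is √(p̂(1−p̂)/n): √(0.2950·0.7050/221) = 0.03068 and √(0.6630·0.3370/121) = 0.04297.
SE(p̂₁ − p̂₂) = √(SE₁² + SE₂²) = √(0.0009412624 + 0.0018464209) = 0.05280, since the two samples are independent.
At 95% confidence z* = 1.960; margin = 1.960 × 0.05280 = 0.10349.

0.1035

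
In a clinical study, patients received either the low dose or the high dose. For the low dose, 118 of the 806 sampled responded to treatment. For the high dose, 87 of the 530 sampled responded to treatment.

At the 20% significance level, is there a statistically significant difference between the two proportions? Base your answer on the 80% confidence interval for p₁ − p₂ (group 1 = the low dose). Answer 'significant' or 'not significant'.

p̂₁ = 118/806 = 0.1464 and p̂₂ = 87/530 = 0.1642.
SE₁ = √(p̂₁(1−p̂₁)/n₁) = √(0.1464·0.8536/806) = 0.01245; SE₂ = √(0.1642·0.8358/530) = 0.01609.
Independent samples: SE of the difference = √(SE₁² + SE₂²) = √(0.0001550025 + 0.0002588881) = 0.02034.
z* for 80% confidence is 1.282, so the margin of error is 1.282 × 0.02034 = 0.02608.
Point estimate p̂₁ − p̂₂ = 0.1464 − 0.1642 = -0.0178.
-0.0178 ± 0.02608 → (-0.04388, 0.00828).
The interval (-0.04388, 0.00828) contains 0, so the difference is not significant.

not significant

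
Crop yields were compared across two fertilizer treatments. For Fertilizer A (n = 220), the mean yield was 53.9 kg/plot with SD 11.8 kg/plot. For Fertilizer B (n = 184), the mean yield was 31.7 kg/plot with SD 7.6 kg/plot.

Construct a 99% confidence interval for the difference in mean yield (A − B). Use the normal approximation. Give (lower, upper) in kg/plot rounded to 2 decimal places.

(19.69, 24.71)

SE₁ = s₁/√n₁ = 11.8/√220 = 0.7956; SE₂ = 7.6/√184 = 0.5603.
Independent samples, unequal variances: SE_diff = √(SE₁² + SE₂²) = √(0.63297936 + 0.31393609) = 0.9731.
z* = 2.576, so margin of error = 2.576 × 0.9731 = 2.5067.
Difference in means = 53.9 − 31.7 = 22.2000.
22.2000 ± 2.5067 → (19.69, 24.71).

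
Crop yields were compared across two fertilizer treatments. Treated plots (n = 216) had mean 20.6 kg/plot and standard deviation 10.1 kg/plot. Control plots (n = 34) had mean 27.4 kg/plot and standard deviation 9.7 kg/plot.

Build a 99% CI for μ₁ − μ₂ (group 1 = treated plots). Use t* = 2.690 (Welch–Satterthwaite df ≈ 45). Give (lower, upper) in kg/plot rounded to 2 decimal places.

(-11.64, -1.96)

SE₁ = s₁/√n₁ = 10.1/√216 = 0.6872; SE₂ = 9.7/√34 = 1.6635.
Independent samples, unequal variances: SE_diff = √(SE₁² + SE₂²) = √(0.47224384 + 2.76723225) = 1.7999.
t* = 2.690, so margin of error = 2.690 × 1.7999 = 4.8417.
Difference in means = 20.6 − 27.4 = -6.8000.
-6.8000 ± 4.8417 → (-11.64, -1.96).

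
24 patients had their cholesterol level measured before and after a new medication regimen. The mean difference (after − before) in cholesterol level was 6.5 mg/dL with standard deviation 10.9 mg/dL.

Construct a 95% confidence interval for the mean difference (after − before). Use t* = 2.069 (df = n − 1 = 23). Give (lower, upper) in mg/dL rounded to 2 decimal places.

This is a matched-pairs design, so SE = s_d/√n = 10.9/√24 = 2.2250.
Margin = 2.069 × 2.2250 = 4.6035; the interval is 6.5 ± 4.6035 = (1.90, 11.10).

(1.90, 11.10)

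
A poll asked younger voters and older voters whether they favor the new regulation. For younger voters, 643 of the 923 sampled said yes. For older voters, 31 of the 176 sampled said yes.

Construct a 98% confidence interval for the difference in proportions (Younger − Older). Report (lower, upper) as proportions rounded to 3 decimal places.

(0.445, 0.596)

First, p̂₁ = 643/923 = 0.6966; p̂₂ = 31/176 = 0.1761.
The two standard errors are √(0.6966×0.3034/923) = 0.01513 and √(0.1761×0.8239/176) = 0.02871.
Because the samples are independent, SE_diff = √(0.01513² + 0.02871²) = 0.03245.
Using z* = 2.326 for 98%, ME = 2.326 × 0.03245 = 0.07548.
p̂₁ − p̂₂ = 0.5205; interval 0.5205 ± 0.07548 gives (0.445, 0.596).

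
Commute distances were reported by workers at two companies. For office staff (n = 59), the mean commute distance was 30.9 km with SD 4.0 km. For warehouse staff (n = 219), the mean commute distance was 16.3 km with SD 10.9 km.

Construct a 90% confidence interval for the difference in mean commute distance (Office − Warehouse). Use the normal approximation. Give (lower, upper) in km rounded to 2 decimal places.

Standard errors of each mean: 4.0/√59 = 0.5208 and 10.9/√219 = 0.7366.
SE(x̄₁ − x̄₂) = √(0.5208² + 0.7366²) = 0.9021 for independent samples with unequal variances.
With z* = 1.645, the margin is 1.645 × 0.9021 = 1.4840.
x̄₁ − x̄₂ = 30.9 − 16.3 = 14.6000; the interval is 14.6000 ± 1.4840 = (13.12, 16.08).

(13.12, 16.08)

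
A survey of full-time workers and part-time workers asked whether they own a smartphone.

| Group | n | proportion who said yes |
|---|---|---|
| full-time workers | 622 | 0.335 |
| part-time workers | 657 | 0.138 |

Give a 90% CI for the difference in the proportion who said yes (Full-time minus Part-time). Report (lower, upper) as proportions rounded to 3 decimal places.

(0.159, 0.235)

Each SE is √(p̂(1−p̂)/n): √(0.3350·0.6650/622) = 0.01893 and √(0.1380·0.8620/657) = 0.01346.
SE(p̂₁ − p̂₂) = √(SE₁² + SE₂²) = √(0.0003583449 + 0.0001811716) = 0.02323, since the two samples are independent.
At 90% confidence z* = 1.645; margin = 1.645 × 0.02323 = 0.03821.
The difference is 0.3350 − 0.1380 = 0.1970, so the interval is 0.1970 ± 0.03821 = (0.159, 0.235).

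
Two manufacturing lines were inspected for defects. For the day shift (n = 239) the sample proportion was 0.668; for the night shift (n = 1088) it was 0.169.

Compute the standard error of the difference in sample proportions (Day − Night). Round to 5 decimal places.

0.03251

Each SE is √(p̂(1−p̂)/n): √(0.6680·0.3320/239) = 0.03046 and √(0.1690·0.8310/1088) = 0.01136.
SE(p̂₁ − p̂₂) = √(SE₁² + SE₂²) = √(0.0009278116 + 0.0001290496) = 0.03251, since the two samples are independent.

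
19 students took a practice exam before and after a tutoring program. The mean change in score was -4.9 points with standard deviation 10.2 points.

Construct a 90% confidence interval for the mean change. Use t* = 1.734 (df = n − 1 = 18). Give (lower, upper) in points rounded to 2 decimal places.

(-8.96, -0.84)

Paired design: SE = s_d/√n = 10.2/√19 = 2.3400.
t* = 1.734; margin of error = 1.734 × 2.3400 = 4.0576.
-4.9 ± 4.0576 → (-8.96, -0.84).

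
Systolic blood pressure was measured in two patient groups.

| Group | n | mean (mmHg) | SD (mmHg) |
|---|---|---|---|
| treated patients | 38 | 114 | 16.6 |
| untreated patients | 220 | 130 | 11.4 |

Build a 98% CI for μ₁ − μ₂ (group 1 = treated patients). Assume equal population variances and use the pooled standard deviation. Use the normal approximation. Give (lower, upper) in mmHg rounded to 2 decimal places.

s_p = √[((n₁−1)s₁² + (n₂−1)s₂²)/(n₁+n₂−2)] = √[(37·16.6² + 219·11.4²)/256] = 12.2884.
SE = 12.2884·√(1/38 + 1/220) = 2.1587.
With z* = 2.326, margin = 2.326 × 2.1587 = 5.0211.
x̄₁ − x̄₂ = 114 − 130 = -16.0000; interval -16.0000 ± 5.0211 = (-21.02, -10.98).

(-21.02, -10.98)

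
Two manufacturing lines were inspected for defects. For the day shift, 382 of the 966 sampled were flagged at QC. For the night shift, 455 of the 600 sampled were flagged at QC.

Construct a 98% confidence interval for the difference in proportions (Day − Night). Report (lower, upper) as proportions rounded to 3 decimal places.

(-0.418, -0.308)

Sample proportions: 382/966 = 0.3954, 455/600 = 0.7583.
Each SE is √(p̂(1−p̂)/n): √(0.3954·0.6046/966) = 0.01573 and √(0.7583·0.2417/600) = 0.01748.
SE(p̂₁ − p̂₂) = √(SE₁² + SE₂²) = √(0.0002474329 + 0.0003055504) = 0.02352, since the two samples are independent.
At 98% confidence z* = 2.326; margin = 2.326 × 0.02352 = 0.05471.
The difference is 0.3954 − 0.7583 = -0.3629, so the interval is -0.3629 ± 0.05471 = (-0.418, -0.308).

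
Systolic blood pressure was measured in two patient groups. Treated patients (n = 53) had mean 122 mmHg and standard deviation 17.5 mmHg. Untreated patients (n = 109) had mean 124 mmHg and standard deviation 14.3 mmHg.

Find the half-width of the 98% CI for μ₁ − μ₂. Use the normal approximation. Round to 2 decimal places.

SE₁ = s₁/√n₁ = 17.5/√53 = 2.4038; SE₂ = 14.3/√109 = 1.3697.
Independent samples, unequal variances: SE_diff = √(SE₁² + SE₂²) = √(5.77825444 + 1.87607809) = 2.7666.
z* = 2.326, so margin of error = 2.326 × 2.7666 = 6.4351.

6.44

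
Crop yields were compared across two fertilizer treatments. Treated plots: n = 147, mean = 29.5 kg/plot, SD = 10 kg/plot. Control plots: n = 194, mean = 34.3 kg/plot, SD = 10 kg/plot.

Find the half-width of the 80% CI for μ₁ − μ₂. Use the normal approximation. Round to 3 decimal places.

SE₁ = s₁/√n₁ = 10/√147 = 0.8248; SE₂ = 10/√194 = 0.7180.
Independent samples, unequal variances: SE_diff = √(SE₁² + SE₂²) = √(0.68029504 + 0.515524) = 1.0935.
z* = 1.282, so margin of error = 1.282 × 1.0935 = 1.4019.

1.402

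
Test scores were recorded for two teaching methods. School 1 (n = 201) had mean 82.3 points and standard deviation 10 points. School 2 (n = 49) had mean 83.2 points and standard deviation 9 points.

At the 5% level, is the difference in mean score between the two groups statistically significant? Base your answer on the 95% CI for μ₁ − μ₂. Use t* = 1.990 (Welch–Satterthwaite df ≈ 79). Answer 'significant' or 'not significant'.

not significant

SE₁ = s₁/√n₁ = 10/√201 = 0.7053; SE₂ = 9/√49 = 1.2857.
Independent samples, unequal variances: SE_diff = √(SE₁² + SE₂²) = √(0.49744809 + 1.65302449) = 1.4664.
t* = 1.990, so margin of error = 1.990 × 1.4664 = 2.9181.
Difference in means = 82.3 − 83.2 = -0.9000.
-0.9000 ± 2.9181 → (-3.8181, 2.0181).
The interval (-3.8181, 2.0181) contains 0, so the difference is not significant.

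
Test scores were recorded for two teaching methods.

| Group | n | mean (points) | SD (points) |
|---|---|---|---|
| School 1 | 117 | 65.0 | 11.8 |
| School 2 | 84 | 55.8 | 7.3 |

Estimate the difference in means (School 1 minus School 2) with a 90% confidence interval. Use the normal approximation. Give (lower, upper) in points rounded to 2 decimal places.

Standard errors of each mean: 11.8/√117 = 1.0909 and 7.3/√84 = 0.7965.
SE(x̄₁ − x̄₂) = √(1.0909² + 0.7965²) = 1.3507 for independent samples with unequal variances.
With z* = 1.645, the margin is 1.645 × 1.3507 = 2.2219.
x̄₁ − x̄₂ = 65.0 − 55.8 = 9.2000; the interval is 9.2000 ± 2.2219 = (6.98, 11.42).

(6.98, 11.42)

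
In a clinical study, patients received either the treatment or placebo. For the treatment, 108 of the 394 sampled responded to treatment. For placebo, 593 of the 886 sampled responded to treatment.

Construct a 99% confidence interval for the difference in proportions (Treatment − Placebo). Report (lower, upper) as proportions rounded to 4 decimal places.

(-0.4660, -0.3244)

Sample proportions: 108/394 = 0.2741, 593/886 = 0.6693.
Each SE is √(p̂(1−p̂)/n): √(0.2741·0.7259/394) = 0.02247 and √(0.6693·0.3307/886) = 0.01581.
SE(p̂₁ − p̂₂) = √(SE₁² + SE₂²) = √(0.0005049009 + 0.0002499561) = 0.02747, since the two samples are independent.
At 99% confidence z* = 2.576; margin = 2.576 × 0.02747 = 0.07076.
The difference is 0.2741 − 0.6693 = -0.3952, so the interval is -0.3952 ± 0.07076 = (-0.4660, -0.3244).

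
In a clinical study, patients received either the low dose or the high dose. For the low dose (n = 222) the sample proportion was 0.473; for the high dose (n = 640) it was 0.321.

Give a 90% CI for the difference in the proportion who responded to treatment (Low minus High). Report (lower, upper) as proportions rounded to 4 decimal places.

The two standard errors are √(0.4730×0.5270/222) = 0.03351 and √(0.3210×0.6790/640) = 0.01845.
Because the samples are independent, SE_diff = √(0.03351² + 0.01845²) = 0.03825.
Using z* = 1.645 for 90%, ME = 1.645 × 0.03825 = 0.06292.
p̂₁ − p̂₂ = 0.1520; interval 0.1520 ± 0.06292 gives (0.0891, 0.2149).

(0.0891, 0.2149)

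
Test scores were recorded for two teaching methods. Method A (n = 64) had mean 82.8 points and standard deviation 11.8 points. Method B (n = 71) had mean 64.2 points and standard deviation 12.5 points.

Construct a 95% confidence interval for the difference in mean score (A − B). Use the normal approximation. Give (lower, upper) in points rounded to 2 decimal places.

(14.50, 22.70)

Per-group SEs: s₁/√n₁ = 11.8/√64 = 1.4750, s₂/√n₂ = 12.5/√71 = 1.4835.
Unpooled SE of the difference: √(2.175625 + 2.20077225) = 2.0920.
Margin of error = z* · SE = 1.960 × 2.0920 = 4.1003.
x̄₁ − x̄₂ = 82.8 − 64.2 = 18.6000.
CI: 18.6000 ± 4.1003 = (14.50, 22.70).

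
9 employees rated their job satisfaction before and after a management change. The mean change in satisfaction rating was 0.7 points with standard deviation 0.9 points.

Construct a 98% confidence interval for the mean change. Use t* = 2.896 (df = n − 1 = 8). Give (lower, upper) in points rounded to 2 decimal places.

(-0.17, 1.57)

This is a matched-pairs design, so SE = s_d/√n = 0.9/√9 = 0.3000.
Margin = 2.896 × 0.3000 = 0.8688; the interval is 0.7 ± 0.8688 = (-0.17, 1.57).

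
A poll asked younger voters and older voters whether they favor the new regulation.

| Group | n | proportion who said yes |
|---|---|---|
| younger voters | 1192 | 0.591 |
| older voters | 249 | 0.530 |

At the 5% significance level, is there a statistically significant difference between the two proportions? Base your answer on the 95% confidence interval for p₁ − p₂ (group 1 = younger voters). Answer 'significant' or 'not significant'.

not significant

The two standard errors are √(0.5910×0.4090/1192) = 0.01424 and √(0.5300×0.4700/249) = 0.03163.
Because the samples are independent, SE_diff = √(0.01424² + 0.03163²) = 0.03469.
Using z* = 1.960 for 95%, ME = 1.960 × 0.03469 = 0.06799.
p̂₁ − p̂₂ = 0.0610; interval 0.0610 ± 0.06799 gives (-0.00699, 0.12899).
The interval (-0.00699, 0.12899) contains 0, so the difference is not significant.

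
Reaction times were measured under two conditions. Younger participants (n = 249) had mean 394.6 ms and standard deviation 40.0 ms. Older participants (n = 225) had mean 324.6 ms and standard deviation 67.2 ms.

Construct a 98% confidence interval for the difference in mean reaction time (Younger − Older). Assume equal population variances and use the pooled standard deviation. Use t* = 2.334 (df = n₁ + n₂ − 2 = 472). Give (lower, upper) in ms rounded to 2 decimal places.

Pooled variance s_p² = [248·40.0² + 224·67.2²] / (249+225−2) = 2983.7885, so s_p = 54.6241.
SE_diff = s_p·√(1/n₁ + 1/n₂) = 54.6241·√(1/249 + 1/225) = 5.0244.
t* = 2.334; margin = 2.334 × 5.0244 = 11.7269.
Difference = 394.6 − 324.6 = 70.0000.
70.0000 ± 11.7269 → (58.27, 81.73).

(58.27, 81.73)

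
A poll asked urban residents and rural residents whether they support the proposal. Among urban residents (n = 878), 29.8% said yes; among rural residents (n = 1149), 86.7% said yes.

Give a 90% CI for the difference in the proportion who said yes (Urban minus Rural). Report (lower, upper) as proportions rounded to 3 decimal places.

Each SE is √(p̂(1−p̂)/n): √(0.2980·0.7020/878) = 0.01544 and √(0.8670·0.1330/1149) = 0.01002.
SE(p̂₁ − p̂₂) = √(SE₁² + SE₂²) = √(0.0002383936 + 0.0001004004) = 0.01841, since the two samples are independent.
At 90% confidence z* = 1.645; margin = 1.645 × 0.01841 = 0.03028.
The difference is 0.2980 − 0.8670 = -0.5690, so the interval is -0.5690 ± 0.03028 = (-0.599, -0.539).

(-0.599, -0.539)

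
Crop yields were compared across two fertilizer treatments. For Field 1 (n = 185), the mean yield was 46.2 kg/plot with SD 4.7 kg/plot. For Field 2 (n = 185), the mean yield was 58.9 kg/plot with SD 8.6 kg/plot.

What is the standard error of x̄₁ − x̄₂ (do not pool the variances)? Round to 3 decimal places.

Per-group SEs: s₁/√n₁ = 4.7/√185 = 0.3456, s₂/√n₂ = 8.6/√185 = 0.6323.
Unpooled SE of the difference: √(0.11943936 + 0.39980329) = 0.7206.

0.721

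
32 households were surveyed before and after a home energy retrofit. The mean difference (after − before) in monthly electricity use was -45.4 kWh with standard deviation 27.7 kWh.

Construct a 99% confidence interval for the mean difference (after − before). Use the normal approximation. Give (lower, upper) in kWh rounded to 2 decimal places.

(-58.01, -32.79)

This is a matched-pairs design, so SE = s_d/√n = 27.7/√32 = 4.8967.
Margin = 2.576 × 4.8967 = 12.6139; the interval is -45.4 ± 12.6139 = (-58.01, -32.79).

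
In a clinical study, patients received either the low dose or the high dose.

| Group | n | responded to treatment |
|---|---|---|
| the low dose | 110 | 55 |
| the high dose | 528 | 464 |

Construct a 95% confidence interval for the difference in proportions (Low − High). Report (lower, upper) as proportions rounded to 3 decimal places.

(-0.476, -0.281)

p̂₁ = 55/110 = 0.5000 and p̂₂ = 464/528 = 0.8788.
SE₁ = √(p̂₁(1−p̂₁)/n₁) = √(0.5000·0.5000/110) = 0.04767; SE₂ = √(0.8788·0.1212/528) = 0.01420.
Independent samples: SE of the difference = √(SE₁² + SE₂²) = √(0.0022724289 + 0.00020164) = 0.04974.
z* for 95% confidence is 1.960, so the margin of error is 1.960 × 0.04974 = 0.09749.
Point estimate p̂₁ − p̂₂ = 0.5000 − 0.8788 = -0.3788.
-0.3788 ± 0.09749 → (-0.476, -0.281).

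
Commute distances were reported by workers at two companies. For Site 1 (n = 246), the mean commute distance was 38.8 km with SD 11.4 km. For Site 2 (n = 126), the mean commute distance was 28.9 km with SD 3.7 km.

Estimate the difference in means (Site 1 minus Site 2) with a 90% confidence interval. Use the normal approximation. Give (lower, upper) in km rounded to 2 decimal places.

SE₁ = s₁/√n₁ = 11.4/√246 = 0.7268; SE₂ = 3.7/√126 = 0.3296.
Independent samples, unequal variances: SE_diff = √(SE₁² + SE₂²) = √(0.52823824 + 0.10863616) = 0.7980.
z* = 1.645, so margin of error = 1.645 × 0.7980 = 1.3127.
Difference in means = 38.8 − 28.9 = 9.9000.
9.9000 ± 1.3127 → (8.59, 11.21).

(8.59, 11.21)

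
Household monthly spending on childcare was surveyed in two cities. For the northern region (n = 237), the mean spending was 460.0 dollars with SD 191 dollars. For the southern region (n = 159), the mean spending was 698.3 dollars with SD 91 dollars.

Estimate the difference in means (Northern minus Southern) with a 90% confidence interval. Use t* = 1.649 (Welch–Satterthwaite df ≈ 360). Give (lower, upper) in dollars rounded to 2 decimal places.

(-261.97, -214.63)

Per-group SEs: s₁/√n₁ = 191/√237 = 12.4068, s₂/√n₂ = 91/√159 = 7.2168.
Unpooled SE of the difference: √(153.92868624 + 52.08220224) = 14.3531.
Margin of error = t* · SE = 1.649 × 14.3531 = 23.6683.
x̄₁ − x̄₂ = 460.0 − 698.3 = -238.3000.
CI: -238.3000 ± 23.6683 = (-261.97, -214.63).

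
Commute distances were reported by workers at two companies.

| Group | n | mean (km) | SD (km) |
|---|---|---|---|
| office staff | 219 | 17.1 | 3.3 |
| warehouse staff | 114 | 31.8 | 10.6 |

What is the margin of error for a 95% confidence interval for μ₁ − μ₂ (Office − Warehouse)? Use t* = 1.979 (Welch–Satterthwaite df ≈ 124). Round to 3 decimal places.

SE₁ = s₁/√n₁ = 3.3/√219 = 0.2230; SE₂ = 10.6/√114 = 0.9928.
Independent samples, unequal variances: SE_diff = √(SE₁² + SE₂²) = √(0.049729 + 0.98565184) = 1.0175.
t* = 1.979, so margin of error = 1.979 × 1.0175 = 2.0136.

2.014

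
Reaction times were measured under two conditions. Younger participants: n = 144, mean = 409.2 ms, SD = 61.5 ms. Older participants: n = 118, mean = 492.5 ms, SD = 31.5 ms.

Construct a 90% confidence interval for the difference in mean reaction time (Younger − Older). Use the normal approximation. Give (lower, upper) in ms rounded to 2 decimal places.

(-92.99, -73.61)

SE₁ = s₁/√n₁ = 61.5/√144 = 5.1250; SE₂ = 31.5/√118 = 2.8998.
Independent samples, unequal variances: SE_diff = √(SE₁² + SE₂²) = √(26.265625 + 8.40884004) = 5.8885.
z* = 1.645, so margin of error = 1.645 × 5.8885 = 9.6866.
Difference in means = 409.2 − 492.5 = -83.3000.
-83.3000 ± 9.6866 → (-92.99, -73.61).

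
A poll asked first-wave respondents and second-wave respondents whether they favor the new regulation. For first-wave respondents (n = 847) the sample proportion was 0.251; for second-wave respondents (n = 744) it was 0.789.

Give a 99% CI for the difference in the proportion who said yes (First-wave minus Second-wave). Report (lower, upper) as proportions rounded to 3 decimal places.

SE₁ = √(p̂₁(1−p̂₁)/n₁) = √(0.2510·0.7490/847) = 0.01490; SE₂ = √(0.7890·0.2110/744) = 0.01496.
Independent samples: SE of the difference = √(SE₁² + SE₂²) = √(0.00022201 + 0.0002238016) = 0.02111.
z* for 99% confidence is 2.576, so the margin of error is 2.576 × 0.02111 = 0.05438.
Point estimate p̂₁ − p̂₂ = 0.2510 − 0.7890 = -0.5380.
-0.5380 ± 0.05438 → (-0.592, -0.484).

(-0.592, -0.484)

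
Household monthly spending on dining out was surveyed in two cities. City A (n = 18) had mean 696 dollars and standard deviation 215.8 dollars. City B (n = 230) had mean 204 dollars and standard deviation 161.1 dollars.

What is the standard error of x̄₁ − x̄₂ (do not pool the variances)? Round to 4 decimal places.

Standard errors of each mean: 215.8/√18 = 50.8645 and 161.1/√230 = 10.6226.
SE(x̄₁ − x̄₂) = √(50.8645² + 10.6226²) = 51.9619 for independent samples with unequal variances.

51.9619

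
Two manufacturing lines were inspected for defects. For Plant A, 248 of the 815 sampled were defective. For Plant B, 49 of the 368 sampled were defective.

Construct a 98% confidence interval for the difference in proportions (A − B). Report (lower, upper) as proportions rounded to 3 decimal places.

(0.115, 0.227)

Sample proportions: 248/815 = 0.3043, 49/368 = 0.1332.
Each SE is √(p̂(1−p̂)/n): √(0.3043·0.6957/815) = 0.01612 and √(0.1332·0.8668/368) = 0.01771.
SE(p̂₁ − p̂₂) = √(SE₁² + SE₂²) = √(0.0002598544 + 0.0003136441) = 0.02395, since the two samples are independent.
At 98% confidence z* = 2.326; margin = 2.326 × 0.02395 = 0.05571.
The difference is 0.3043 − 0.1332 = 0.1711, so the interval is 0.1711 ± 0.05571 = (0.115, 0.227).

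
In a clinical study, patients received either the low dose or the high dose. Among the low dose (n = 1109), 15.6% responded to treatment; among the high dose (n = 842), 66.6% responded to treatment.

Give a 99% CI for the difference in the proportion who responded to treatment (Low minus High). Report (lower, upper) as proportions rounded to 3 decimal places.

SE₁ = √(p̂₁(1−p̂₁)/n₁) = √(0.1560·0.8440/1109) = 0.01090; SE₂ = √(0.6660·0.3340/842) = 0.01625.
Independent samples: SE of the difference = √(SE₁² + SE₂²) = √(0.00011881 + 0.0002640625) = 0.01957.
z* for 99% confidence is 2.576, so the margin of error is 2.576 × 0.01957 = 0.05041.
Point estimate p̂₁ − p̂₂ = 0.1560 − 0.6660 = -0.5100.
-0.5100 ± 0.05041 → (-0.560, -0.460).

(-0.560, -0.460)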